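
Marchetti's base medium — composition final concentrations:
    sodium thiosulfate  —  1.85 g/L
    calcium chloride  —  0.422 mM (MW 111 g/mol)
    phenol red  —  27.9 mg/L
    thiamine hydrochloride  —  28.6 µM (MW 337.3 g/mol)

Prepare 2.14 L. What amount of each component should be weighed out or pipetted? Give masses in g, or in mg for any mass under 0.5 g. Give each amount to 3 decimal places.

sodium thiosulfate 3.959 g; calcium chloride 100.242 mg; phenol red 59.706 mg; thiamine hydrochloride 20.644 mg

Scale factor relative to 1 L: 2.14.
sodium thiosulfate: 1.85 g/L × 2.14 L = 3.959 g
calcium chloride: 0.422 mmol/L × 111 mg/mmol × 2.14 L = 100.242 mg
phenol red: 27.9 mg/L × 2.14 L = 59.706 mg
thiamine hydrochloride: 28.6 µmol/L × 337.3 g/mol × 2.14 L ÷ 1000 = 20.644 mg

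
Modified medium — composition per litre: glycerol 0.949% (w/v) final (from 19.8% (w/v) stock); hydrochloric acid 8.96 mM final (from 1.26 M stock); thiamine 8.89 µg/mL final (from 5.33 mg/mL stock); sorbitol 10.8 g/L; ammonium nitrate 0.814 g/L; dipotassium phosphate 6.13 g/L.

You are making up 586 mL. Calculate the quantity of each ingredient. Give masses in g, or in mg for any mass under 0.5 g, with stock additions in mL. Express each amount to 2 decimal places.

glycerol 28.09 mL; hydrochloric acid 4.17 mL; thiamine 0.98 mL; sorbitol 6.33 g; ammonium nitrate 477.00 mg; dipotassium phosphate 3.59 g

Target volume = 586 mL = 0.586 L.
glycerol: V = C2·V2/C1 = 0.949% ÷ 19.8% × 586 mL = 28.09 mL
hydrochloric acid: C1V1 = C2V2 → 8.96 mM × 586 mL ÷ 1260 mM = 4.17 mL
thiamine: V = C2·V2/C1 = 8.89 µg/mL × 586 mL ÷ 5330 µg/mL = 0.98 mL
sorbitol: 10.8 g/L × 0.586 L = 6.33 g
ammonium nitrate: 0.814 g/L × 0.586 L = 0.477004 g = 477.00 mg
dipotassium phosphate: 6.13 g/L × 0.586 L = 3.59 g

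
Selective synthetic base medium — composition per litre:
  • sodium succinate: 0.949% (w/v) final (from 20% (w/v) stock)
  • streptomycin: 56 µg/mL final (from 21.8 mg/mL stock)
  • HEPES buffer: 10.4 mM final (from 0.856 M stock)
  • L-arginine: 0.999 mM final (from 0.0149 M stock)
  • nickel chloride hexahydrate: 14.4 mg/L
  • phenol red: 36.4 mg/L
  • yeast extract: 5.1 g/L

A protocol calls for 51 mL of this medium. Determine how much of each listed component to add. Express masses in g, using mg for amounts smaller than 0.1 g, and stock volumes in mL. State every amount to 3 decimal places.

sodium succinate 2.420 mL; streptomycin 0.131 mL; HEPES buffer 0.620 mL; L-arginine 3.419 mL; nickel chloride hexahydrate 0.734 mg; phenol red 1.856 mg; yeast extract 0.260 g

Target volume = 51 mL = 0.051 L.
sodium succinate: C1V1 = C2V2 → 0.949% ÷ 20% × 51 mL = 2.420 mL
streptomycin: C1V1 = C2V2 → 56 µg/mL × 51 mL ÷ 21800 µg/mL = 0.131 mL
HEPES buffer: C1V1 = C2V2 → 10.4 mM × 51 mL ÷ 856 mM = 0.620 mL
L-arginine: C1V1 = C2V2 → 0.999 mM × 51 mL ÷ 14.9 mM = 3.419 mL
nickel chloride hexahydrate: 14.4 mg/L × 0.051 L = 0.734 mg
phenol red: 36.4 mg/L × 0.051 L = 1.856 mg
yeast extract: 5.1 g/L × 0.051 L = 0.260 g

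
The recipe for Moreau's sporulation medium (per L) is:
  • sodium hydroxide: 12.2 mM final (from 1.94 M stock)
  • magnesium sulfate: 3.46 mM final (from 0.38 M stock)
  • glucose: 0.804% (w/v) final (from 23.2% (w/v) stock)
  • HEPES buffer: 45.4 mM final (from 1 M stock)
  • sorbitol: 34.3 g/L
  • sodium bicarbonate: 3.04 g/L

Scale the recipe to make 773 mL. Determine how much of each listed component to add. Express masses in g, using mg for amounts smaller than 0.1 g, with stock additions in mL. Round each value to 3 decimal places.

sodium hydroxide 4.861 mL; magnesium sulfate 7.038 mL; glucose 26.788 mL; HEPES buffer 35.094 mL; sorbitol 26.514 g; sodium bicarbonate 2.350 g

Target volume = 773 mL = 0.773 L.
sodium hydroxide: C1V1 = C2V2 → 12.2 mM × 773 mL ÷ 1940 mM = 4.861 mL
magnesium sulfate: C1V1 = C2V2 → 3.46 mM × 773 mL ÷ 380 mM = 7.038 mL
glucose: dilute stock: 0.804% ÷ 23.2% × 773 mL = 26.788 mL
HEPES buffer: V = C2·V2/C1 = 45.4 mM × 773 mL ÷ 1000 mM = 35.094 mL
sorbitol: 34.3 g/L × 0.773 L = 26.514 g
sodium bicarbonate: 3.04 g/L × 0.773 L = 2.350 g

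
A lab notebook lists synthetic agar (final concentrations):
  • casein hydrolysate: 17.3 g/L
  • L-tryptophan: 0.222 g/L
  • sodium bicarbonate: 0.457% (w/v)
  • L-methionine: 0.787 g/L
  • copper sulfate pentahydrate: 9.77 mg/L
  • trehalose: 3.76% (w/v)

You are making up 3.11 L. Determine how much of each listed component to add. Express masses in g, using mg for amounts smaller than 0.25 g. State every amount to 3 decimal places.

casein hydrolysate 53.803 g; L-tryptophan 0.690 g; sodium bicarbonate 14.213 g; L-methionine 2.448 g; copper sulfate pentahydrate 30.385 mg; trehalose 116.936 g

Working volume: 3.11 L.
casein hydrolysate: 17.3 g/L × 3.11 L = 53.803 g
L-tryptophan: 0.222 g/L × 3.11 L = 0.690 g
sodium bicarbonate: 0.457 g per 100 mL × 3110 mL ÷ 100 = 14.213 g
L-methionine: 0.787 g/L × 3.11 L = 2.448 g
copper sulfate pentahydrate: 9.77 mg/L × 3.11 L = 30.385 mg
trehalose: 3.76% w/v = 37.6 g/L → 37.6 × 3.11 L = 116.936 g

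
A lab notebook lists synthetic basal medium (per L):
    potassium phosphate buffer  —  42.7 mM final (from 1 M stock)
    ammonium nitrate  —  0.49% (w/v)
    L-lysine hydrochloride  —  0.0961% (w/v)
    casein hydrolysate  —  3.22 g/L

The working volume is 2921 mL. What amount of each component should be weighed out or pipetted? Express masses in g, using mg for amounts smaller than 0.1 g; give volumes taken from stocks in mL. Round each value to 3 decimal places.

Scale factor relative to 1 L: 2.921.
potassium phosphate buffer: dilute stock: 42.7 mM × 2921 mL ÷ 1000 mM = 124.727 mL
ammonium nitrate: 0.49 g per 100 mL × 2921 mL ÷ 100 = 14.313 g
L-lysine hydrochloride: 0.0961% w/v = 0.961 g/L → 0.961 × 2.921 L = 2.807 g
casein hydrolysate: 3.22 g/L × 2.921 L = 9.406 g

potassium phosphate buffer 124.727 mL; ammonium nitrate 14.313 g; L-lysine hydrochloride 2.807 g; casein hydrolysate 9.406 g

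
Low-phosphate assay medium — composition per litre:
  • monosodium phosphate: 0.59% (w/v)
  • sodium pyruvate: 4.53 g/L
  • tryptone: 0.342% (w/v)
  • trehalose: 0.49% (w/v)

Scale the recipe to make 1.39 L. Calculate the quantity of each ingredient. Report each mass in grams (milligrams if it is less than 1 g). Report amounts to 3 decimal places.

monosodium phosphate 8.201 g; sodium pyruvate 6.297 g; tryptone 4.754 g; trehalose 6.811 g

Working volume: 1.39 L.
monosodium phosphate: 0.59% w/v = 5.9 g/L → 5.9 × 1.39 L = 8.201 g
sodium pyruvate: 4.53 g/L × 1.39 L = 6.297 g
tryptone: 0.342% w/v = 3.42 g/L → 3.42 × 1.39 L = 4.754 g
trehalose: 0.49 g per 100 mL × 1390 mL ÷ 100 = 6.811 g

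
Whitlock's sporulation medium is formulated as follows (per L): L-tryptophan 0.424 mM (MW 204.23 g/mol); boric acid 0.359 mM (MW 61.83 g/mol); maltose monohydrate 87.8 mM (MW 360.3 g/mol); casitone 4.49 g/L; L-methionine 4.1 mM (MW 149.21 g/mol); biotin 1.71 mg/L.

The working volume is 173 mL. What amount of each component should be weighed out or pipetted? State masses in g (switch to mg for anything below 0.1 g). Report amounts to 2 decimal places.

Working volume: 173 mL = 0.173 L.
L-tryptophan: 0.424 mmol/L × 204.23 mg/mmol × 0.173 L = 14.98 mg
boric acid: 0.359 mmol/L × 61.83 mg/mmol × 0.173 L = 3.84 mg
maltose monohydrate: 87.8 mmol/L × 360.3 g/mol × 0.173 L ÷ 1000 = 5.47 g
casitone: 4.49 g/L × 0.173 L = 0.78 g
L-methionine: 4.1 mmol/L × 149.21 g/mol × 0.173 L ÷ 1000 = 0.11 g
biotin: 1.71 mg/L × 0.173 L = 0.30 mg

L-tryptophan 14.98 mg; boric acid 3.84 mg; maltose monohydrate 5.47 g; casitone 0.78 g; L-methionine 0.11 g; biotin 0.30 mg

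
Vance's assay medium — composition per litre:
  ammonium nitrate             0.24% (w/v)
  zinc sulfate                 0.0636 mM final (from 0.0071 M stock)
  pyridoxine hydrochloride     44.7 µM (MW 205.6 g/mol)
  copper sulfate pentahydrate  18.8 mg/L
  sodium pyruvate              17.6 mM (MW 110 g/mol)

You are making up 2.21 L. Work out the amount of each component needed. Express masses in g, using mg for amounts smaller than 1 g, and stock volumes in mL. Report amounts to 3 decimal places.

Scale factor relative to 1 L: 2.21.
ammonium nitrate: 0.24 g per 100 mL × 2210 mL ÷ 100 = 5.304 g
zinc sulfate: C1V1 = C2V2 → 0.0636 mM × 2210 mL ÷ 7.1 mM = 19.797 mL
pyridoxine hydrochloride: 44.7 µmol/L × 205.6 g/mol × 2.21 L ÷ 1000 = 20.311 mg
copper sulfate pentahydrate: 18.8 mg/L × 2.21 L = 41.548 mg
sodium pyruvate: 17.6 mmol/L × 110 g/mol × 2.21 L ÷ 1000 = 4.279 g

ammonium nitrate 5.304 g; zinc sulfate 19.797 mL; pyridoxine hydrochloride 20.311 mg; copper sulfate pentahydrate 41.548 mg; sodium pyruvate 4.279 g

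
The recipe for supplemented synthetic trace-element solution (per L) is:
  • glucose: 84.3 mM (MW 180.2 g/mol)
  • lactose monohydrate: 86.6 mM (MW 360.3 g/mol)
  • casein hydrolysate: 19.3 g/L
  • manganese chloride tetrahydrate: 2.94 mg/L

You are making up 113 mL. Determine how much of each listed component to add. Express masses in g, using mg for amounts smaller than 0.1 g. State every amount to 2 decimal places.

glucose 1.72 g; lactose monohydrate 3.53 g; casein hydrolysate 2.18 g; manganese chloride tetrahydrate 0.33 mg

Target volume = 113 mL = 0.113 L.
glucose: 84.3 mmol/L × 180.2 g/mol × 0.113 L ÷ 1000 = 1.72 g
lactose monohydrate: 86.6 mmol/L × 360.3 g/mol × 0.113 L ÷ 1000 = 3.53 g
casein hydrolysate: 19.3 g/L × 0.113 L = 2.18 g
manganese chloride tetrahydrate: 2.94 mg/L × 0.113 L = 0.33 mg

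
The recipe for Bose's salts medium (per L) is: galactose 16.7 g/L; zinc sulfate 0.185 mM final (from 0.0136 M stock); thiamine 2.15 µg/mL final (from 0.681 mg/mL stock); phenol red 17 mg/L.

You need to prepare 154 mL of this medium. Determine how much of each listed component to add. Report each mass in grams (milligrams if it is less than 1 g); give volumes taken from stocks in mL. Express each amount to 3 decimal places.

Scale factor relative to 1 L: 0.154.
galactose: 16.7 g/L × 0.154 L = 2.572 g
zinc sulfate: C1V1 = C2V2 → 0.185 mM × 154 mL ÷ 13.6 mM = 2.095 mL
thiamine: V = C2·V2/C1 = 2.15 µg/mL × 154 mL ÷ 681 µg/mL = 0.486 mL
phenol red: 17 mg/L × 0.154 L = 2.618 mg

galactose 2.572 g; zinc sulfate 2.095 mL; thiamine 0.486 mL; phenol red 2.618 mg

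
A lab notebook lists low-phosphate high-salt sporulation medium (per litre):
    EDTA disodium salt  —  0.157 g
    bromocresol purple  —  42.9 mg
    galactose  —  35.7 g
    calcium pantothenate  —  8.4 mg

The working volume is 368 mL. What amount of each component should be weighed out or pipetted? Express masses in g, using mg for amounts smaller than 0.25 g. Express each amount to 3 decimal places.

Scale factor = 368 mL / 1000 mL = 0.368.
EDTA disodium salt: 0.157 g × (368 mL / 1000 mL) = 0.057776 g = 57.776 mg
bromocresol purple: 42.9 mg × (368 mL / 1000 mL) = 15.787 mg
galactose: 35.7 g × (368 mL / 1000 mL) = 13.138 g
calcium pantothenate: 8.4 mg × (368 mL / 1000 mL) = 3.091 mg

EDTA disodium salt 57.776 mg; bromocresol purple 15.787 mg; galactose 13.138 g; calcium pantothenate 3.091 mg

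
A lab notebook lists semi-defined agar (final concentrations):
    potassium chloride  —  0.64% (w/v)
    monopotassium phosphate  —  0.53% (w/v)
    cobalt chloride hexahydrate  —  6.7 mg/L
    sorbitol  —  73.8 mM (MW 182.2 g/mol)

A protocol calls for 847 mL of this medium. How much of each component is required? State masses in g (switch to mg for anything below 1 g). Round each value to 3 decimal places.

Working volume: 847 mL = 0.847 L.
potassium chloride: 0.64% w/v = 6.4 g/L → 6.4 × 0.847 L = 5.421 g
monopotassium phosphate: 0.53 g per 100 mL × 847 mL ÷ 100 = 4.489 g
cobalt chloride hexahydrate: 6.7 mg/L × 0.847 L = 5.675 mg
sorbitol: 73.8 mmol/L × 182.2 g/mol × 0.847 L ÷ 1000 = 11.389 g

potassium chloride 5.421 g; monopotassium phosphate 4.489 g; cobalt chloride hexahydrate 5.675 mg; sorbitol 11.389 g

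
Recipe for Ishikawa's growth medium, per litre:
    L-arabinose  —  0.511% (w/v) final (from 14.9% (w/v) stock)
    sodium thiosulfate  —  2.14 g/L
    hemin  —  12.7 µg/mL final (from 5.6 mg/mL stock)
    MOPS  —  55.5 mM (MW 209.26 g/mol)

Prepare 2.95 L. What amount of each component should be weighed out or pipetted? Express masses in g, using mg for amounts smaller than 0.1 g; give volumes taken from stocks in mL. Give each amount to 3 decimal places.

Working volume: 2.95 L.
L-arabinose: C1V1 = C2V2 → 0.511% ÷ 14.9% × 2950 mL = 101.171 mL
sodium thiosulfate: 2.14 g/L × 2.95 L = 6.313 g
hemin: V = C2·V2/C1 = 12.7 µg/mL × 2950 mL ÷ 5600 µg/mL = 6.690 mL
MOPS: 55.5 mmol/L × 209.26 g/mol × 2.95 L ÷ 1000 = 34.261 g

L-arabinose 101.171 mL; sodium thiosulfate 6.313 g; hemin 6.690 mL; MOPS 34.261 g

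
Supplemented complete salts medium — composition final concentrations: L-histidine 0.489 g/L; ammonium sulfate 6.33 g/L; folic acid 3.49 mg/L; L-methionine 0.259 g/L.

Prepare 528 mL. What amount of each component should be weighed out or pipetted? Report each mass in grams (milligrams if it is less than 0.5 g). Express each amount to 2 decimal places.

Scale factor relative to 1 L: 0.528.
L-histidine: 0.489 g/L × 0.528 L = 0.258192 g = 258.19 mg
ammonium sulfate: 6.33 g/L × 0.528 L = 3.34 g
folic acid: 3.49 mg/L × 0.528 L = 1.84 mg
L-methionine: 0.259 g/L × 0.528 L = 0.136752 g = 136.75 mg

L-histidine 258.19 mg; ammonium sulfate 3.34 g; folic acid 1.84 mg; L-methionine 136.75 mg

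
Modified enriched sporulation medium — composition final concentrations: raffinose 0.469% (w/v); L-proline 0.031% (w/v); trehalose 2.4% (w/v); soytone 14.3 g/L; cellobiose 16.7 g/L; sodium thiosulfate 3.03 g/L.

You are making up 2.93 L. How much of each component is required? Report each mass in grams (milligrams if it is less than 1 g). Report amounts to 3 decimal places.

Working volume: 2.93 L.
raffinose: 0.469% w/v = 4.69 g/L → 4.69 × 2.93 L = 13.742 g
L-proline: 0.031% w/v = 0.31 g/L → 0.31 × 2.93 L = 0.9083 g = 908.300 mg
trehalose: 2.4% w/v = 24 g/L → 24 × 2.93 L = 70.320 g
soytone: 14.3 g/L × 2.93 L = 41.899 g
cellobiose: 16.7 g/L × 2.93 L = 48.931 g
sodium thiosulfate: 3.03 g/L × 2.93 L = 8.878 g

raffinose 13.742 g; L-proline 908.300 mg; trehalose 70.320 g; soytone 41.899 g; cellobiose 48.931 g; sodium thiosulfate 8.878 g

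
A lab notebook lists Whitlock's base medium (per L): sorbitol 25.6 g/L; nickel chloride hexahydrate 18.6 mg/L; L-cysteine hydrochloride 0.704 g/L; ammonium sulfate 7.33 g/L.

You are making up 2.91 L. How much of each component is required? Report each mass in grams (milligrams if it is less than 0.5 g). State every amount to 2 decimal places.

sorbitol 74.50 g; nickel chloride hexahydrate 54.13 mg; L-cysteine hydrochloride 2.05 g; ammonium sulfate 21.33 g

Working volume: 2.91 L.
sorbitol: 25.6 g/L × 2.91 L = 74.50 g
nickel chloride hexahydrate: 18.6 mg/L × 2.91 L = 54.13 mg
L-cysteine hydrochloride: 0.704 g/L × 2.91 L = 2.05 g
ammonium sulfate: 7.33 g/L × 2.91 L = 21.33 g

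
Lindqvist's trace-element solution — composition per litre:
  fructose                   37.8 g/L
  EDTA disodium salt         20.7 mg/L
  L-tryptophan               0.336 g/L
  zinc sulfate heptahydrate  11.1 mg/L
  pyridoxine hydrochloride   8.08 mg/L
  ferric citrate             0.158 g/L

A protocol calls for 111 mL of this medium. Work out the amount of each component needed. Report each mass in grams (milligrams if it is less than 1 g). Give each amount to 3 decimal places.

Scale factor relative to 1 L: 0.111.
fructose: 37.8 g/L × 0.111 L = 4.196 g
EDTA disodium salt: 20.7 mg/L × 0.111 L = 2.298 mg
L-tryptophan: 0.336 g/L × 0.111 L = 0.037296 g = 37.296 mg
zinc sulfate heptahydrate: 11.1 mg/L × 0.111 L = 1.232 mg
pyridoxine hydrochloride: 8.08 mg/L × 0.111 L = 0.897 mg
ferric citrate: 0.158 g/L × 0.111 L = 0.017538 g = 17.538 mg

fructose 4.196 g; EDTA disodium salt 2.298 mg; L-tryptophan 37.296 mg; zinc sulfate heptahydrate 1.232 mg; pyridoxine hydrochloride 0.897 mg; ferric citrate 17.538 mg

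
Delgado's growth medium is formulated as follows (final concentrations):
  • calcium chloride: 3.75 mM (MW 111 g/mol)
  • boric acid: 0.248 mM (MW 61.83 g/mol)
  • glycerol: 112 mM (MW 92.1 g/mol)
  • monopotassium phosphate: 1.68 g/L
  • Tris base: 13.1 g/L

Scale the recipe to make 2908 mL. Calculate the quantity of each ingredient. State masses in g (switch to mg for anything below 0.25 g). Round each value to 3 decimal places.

calcium chloride 1.210 g; boric acid 44.591 mg; glycerol 29.997 g; monopotassium phosphate 4.885 g; Tris base 38.095 g

Working volume: 2908 mL = 2.908 L.
calcium chloride: 3.75 mmol/L × 111 g/mol × 2.908 L ÷ 1000 = 1.210 g
boric acid: 0.248 mmol/L × 61.83 mg/mmol × 2.908 L = 44.591 mg
glycerol: 112 mmol/L × 92.1 g/mol × 2.908 L ÷ 1000 = 29.997 g
monopotassium phosphate: 1.68 g/L × 2.908 L = 4.885 g
Tris base: 13.1 g/L × 2.908 L = 38.095 g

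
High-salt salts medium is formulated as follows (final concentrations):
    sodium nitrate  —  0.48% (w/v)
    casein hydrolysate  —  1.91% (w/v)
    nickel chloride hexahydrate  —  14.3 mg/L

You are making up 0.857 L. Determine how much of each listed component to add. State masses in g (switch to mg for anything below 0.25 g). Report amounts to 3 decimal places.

Working volume: 0.857 L.
sodium nitrate: 0.48 g per 100 mL × 857 mL ÷ 100 = 4.114 g
casein hydrolysate: 1.91% w/v = 19.1 g/L → 19.1 × 0.857 L = 16.369 g
nickel chloride hexahydrate: 14.3 mg/L × 0.857 L = 12.255 mg

sodium nitrate 4.114 g; casein hydrolysate 16.369 g; nickel chloride hexahydrate 12.255 mg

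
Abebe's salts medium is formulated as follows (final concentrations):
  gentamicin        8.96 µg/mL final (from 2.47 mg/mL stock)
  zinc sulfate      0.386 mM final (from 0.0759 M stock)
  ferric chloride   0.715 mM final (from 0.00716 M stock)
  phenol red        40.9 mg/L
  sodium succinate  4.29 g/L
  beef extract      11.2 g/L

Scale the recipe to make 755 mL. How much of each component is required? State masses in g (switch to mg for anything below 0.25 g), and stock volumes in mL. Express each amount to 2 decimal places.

gentamicin 2.74 mL; zinc sulfate 3.84 mL; ferric chloride 75.39 mL; phenol red 30.88 mg; sodium succinate 3.24 g; beef extract 8.46 g

Target volume = 755 mL = 0.755 L.
gentamicin: dilute stock: 8.96 µg/mL × 755 mL ÷ 2470 µg/mL = 2.74 mL
zinc sulfate: C1V1 = C2V2 → 0.386 mM × 755 mL ÷ 75.9 mM = 3.84 mL
ferric chloride: C1V1 = C2V2 → 0.715 mM × 755 mL ÷ 7.16 mM = 75.39 mL
phenol red: 40.9 mg/L × 0.755 L = 30.88 mg
sodium succinate: 4.29 g/L × 0.755 L = 3.24 g
beef extract: 11.2 g/L × 0.755 L = 8.46 g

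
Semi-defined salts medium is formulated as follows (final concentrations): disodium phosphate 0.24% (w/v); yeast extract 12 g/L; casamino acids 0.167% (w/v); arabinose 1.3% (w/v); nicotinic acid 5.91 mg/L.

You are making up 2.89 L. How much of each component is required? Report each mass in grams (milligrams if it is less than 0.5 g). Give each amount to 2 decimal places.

disodium phosphate 6.94 g; yeast extract 34.68 g; casamino acids 4.83 g; arabinose 37.57 g; nicotinic acid 17.08 mg

Scale factor relative to 1 L: 2.89.
disodium phosphate: 0.24 g per 100 mL × 2890 mL ÷ 100 = 6.94 g
yeast extract: 12 g/L × 2.89 L = 34.68 g
casamino acids: 0.167% w/v = 1.67 g/L → 1.67 × 2.89 L = 4.83 g
arabinose: 1.3% w/v = 13 g/L → 13 × 2.89 L = 37.57 g
nicotinic acid: 5.91 mg/L × 2.89 L = 17.08 mg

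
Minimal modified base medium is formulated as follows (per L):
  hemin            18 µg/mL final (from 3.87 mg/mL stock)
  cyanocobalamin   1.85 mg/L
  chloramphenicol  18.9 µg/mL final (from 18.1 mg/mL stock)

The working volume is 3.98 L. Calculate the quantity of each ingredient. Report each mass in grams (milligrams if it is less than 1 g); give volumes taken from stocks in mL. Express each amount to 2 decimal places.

Scale factor relative to 1 L: 3.98.
hemin: dilute stock: 18 µg/mL × 3980 mL ÷ 3870 µg/mL = 18.51 mL
cyanocobalamin: 1.85 mg/L × 3.98 L = 7.36 mg
chloramphenicol: dilute stock: 18.9 µg/mL × 3980 mL ÷ 18100 µg/mL = 4.16 mL

hemin 18.51 mL; cyanocobalamin 7.36 mg; chloramphenicol 4.16 mL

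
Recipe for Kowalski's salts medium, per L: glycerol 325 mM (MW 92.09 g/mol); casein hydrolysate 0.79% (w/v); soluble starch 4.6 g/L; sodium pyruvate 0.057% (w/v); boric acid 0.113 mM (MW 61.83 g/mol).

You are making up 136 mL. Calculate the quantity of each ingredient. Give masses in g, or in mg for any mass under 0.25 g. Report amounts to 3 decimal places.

glycerol 4.070 g; casein hydrolysate 1.074 g; soluble starch 0.626 g; sodium pyruvate 77.520 mg; boric acid 0.950 mg

Scale factor relative to 1 L: 0.136.
glycerol: 325 mmol/L × 92.09 g/mol × 0.136 L ÷ 1000 = 4.070 g
casein hydrolysate: 0.79 g per 100 mL × 136 mL ÷ 100 = 1.074 g
soluble starch: 4.6 g/L × 0.136 L = 0.626 g
sodium pyruvate: 0.057% w/v = 0.57 g/L → 0.57 × 0.136 L = 0.07752 g = 77.520 mg
boric acid: 0.113 mmol/L × 61.83 mg/mmol × 0.136 L = 0.950 mg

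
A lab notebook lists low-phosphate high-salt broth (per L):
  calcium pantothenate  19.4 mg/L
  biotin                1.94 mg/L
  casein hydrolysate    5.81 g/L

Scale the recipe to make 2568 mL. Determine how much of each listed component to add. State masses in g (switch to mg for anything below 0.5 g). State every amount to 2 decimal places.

calcium pantothenate 49.82 mg; biotin 4.98 mg; casein hydrolysate 14.92 g

Working volume: 2568 mL = 2.568 L.
calcium pantothenate: 19.4 mg/L × 2.568 L = 49.82 mg
biotin: 1.94 mg/L × 2.568 L = 4.98 mg
casein hydrolysate: 5.81 g/L × 2.568 L = 14.92 g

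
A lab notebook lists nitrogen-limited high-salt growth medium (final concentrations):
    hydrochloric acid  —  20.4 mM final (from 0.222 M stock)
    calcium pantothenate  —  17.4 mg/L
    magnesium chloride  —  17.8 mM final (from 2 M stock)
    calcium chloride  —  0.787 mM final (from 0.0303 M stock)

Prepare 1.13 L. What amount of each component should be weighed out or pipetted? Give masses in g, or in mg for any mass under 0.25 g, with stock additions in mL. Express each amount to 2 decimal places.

Working volume: 1.13 L.
hydrochloric acid: C1V1 = C2V2 → 20.4 mM × 1130 mL ÷ 222 mM = 103.84 mL
calcium pantothenate: 17.4 mg/L × 1.13 L = 19.66 mg
magnesium chloride: C1V1 = C2V2 → 17.8 mM × 1130 mL ÷ 2000 mM = 10.06 mL
calcium chloride: dilute stock: 0.787 mM × 1130 mL ÷ 30.3 mM = 29.35 mL

hydrochloric acid 103.84 mL; calcium pantothenate 19.66 mg; magnesium chloride 10.06 mL; calcium chloride 29.35 mL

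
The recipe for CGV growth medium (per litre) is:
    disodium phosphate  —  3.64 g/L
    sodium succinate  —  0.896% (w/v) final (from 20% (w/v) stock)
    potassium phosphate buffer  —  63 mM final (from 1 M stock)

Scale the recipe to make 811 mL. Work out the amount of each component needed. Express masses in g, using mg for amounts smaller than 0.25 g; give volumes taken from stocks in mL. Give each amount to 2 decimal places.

Working volume: 811 mL = 0.811 L.
disodium phosphate: 3.64 g/L × 0.811 L = 2.95 g
sodium succinate: V = C2·V2/C1 = 0.896% ÷ 20% × 811 mL = 36.33 mL
potassium phosphate buffer: C1V1 = C2V2 → 63 mM × 811 mL ÷ 1000 mM = 51.09 mL

disodium phosphate 2.95 g; sodium succinate 36.33 mL; potassium phosphate buffer 51.09 mL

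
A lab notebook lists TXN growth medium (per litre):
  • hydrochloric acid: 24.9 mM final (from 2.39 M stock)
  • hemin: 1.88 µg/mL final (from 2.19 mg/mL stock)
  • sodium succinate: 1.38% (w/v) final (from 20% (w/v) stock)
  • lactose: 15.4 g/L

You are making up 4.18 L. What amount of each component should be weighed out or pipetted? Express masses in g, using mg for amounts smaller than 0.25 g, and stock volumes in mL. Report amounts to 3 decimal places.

Scale factor relative to 1 L: 4.18.
hydrochloric acid: C1V1 = C2V2 → 24.9 mM × 4180 mL ÷ 2390 mM = 43.549 mL
hemin: dilute stock: 1.88 µg/mL × 4180 mL ÷ 2190 µg/mL = 3.588 mL
sodium succinate: C1V1 = C2V2 → 1.38% ÷ 20% × 4180 mL = 288.420 mL
lactose: 15.4 g/L × 4.18 L = 64.372 g

hydrochloric acid 43.549 mL; hemin 3.588 mL; sodium succinate 288.420 mL; lactose 64.372 g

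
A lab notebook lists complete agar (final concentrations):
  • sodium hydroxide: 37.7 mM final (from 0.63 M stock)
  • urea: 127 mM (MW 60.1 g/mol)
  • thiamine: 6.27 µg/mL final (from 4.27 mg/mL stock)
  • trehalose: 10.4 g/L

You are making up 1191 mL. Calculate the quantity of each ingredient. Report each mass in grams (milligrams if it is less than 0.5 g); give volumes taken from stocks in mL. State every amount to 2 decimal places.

Scale factor relative to 1 L: 1.191.
sodium hydroxide: dilute stock: 37.7 mM × 1191 mL ÷ 630 mM = 71.27 mL
urea: 127 mmol/L × 60.1 g/mol × 1.191 L ÷ 1000 = 9.09 g
thiamine: dilute stock: 6.27 µg/mL × 1191 mL ÷ 4270 µg/mL = 1.75 mL
trehalose: 10.4 g/L × 1.191 L = 12.39 g

sodium hydroxide 71.27 mL; urea 9.09 g; thiamine 1.75 mL; trehalose 12.39 g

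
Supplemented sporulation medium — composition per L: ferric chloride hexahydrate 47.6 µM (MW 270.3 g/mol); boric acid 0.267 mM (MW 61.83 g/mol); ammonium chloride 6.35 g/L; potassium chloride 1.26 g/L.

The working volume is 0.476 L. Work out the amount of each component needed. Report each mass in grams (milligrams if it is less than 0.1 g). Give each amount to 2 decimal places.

Scale factor relative to 1 L: 0.476.
ferric chloride hexahydrate: 47.6 µmol/L × 270.3 g/mol × 0.476 L ÷ 1000 = 6.12 mg
boric acid: 0.267 mmol/L × 61.83 mg/mmol × 0.476 L = 7.86 mg
ammonium chloride: 6.35 g/L × 0.476 L = 3.02 g
potassium chloride: 1.26 g/L × 0.476 L = 0.60 g

ferric chloride hexahydrate 6.12 mg; boric acid 7.86 mg; ammonium chloride 3.02 g; potassium chloride 0.60 g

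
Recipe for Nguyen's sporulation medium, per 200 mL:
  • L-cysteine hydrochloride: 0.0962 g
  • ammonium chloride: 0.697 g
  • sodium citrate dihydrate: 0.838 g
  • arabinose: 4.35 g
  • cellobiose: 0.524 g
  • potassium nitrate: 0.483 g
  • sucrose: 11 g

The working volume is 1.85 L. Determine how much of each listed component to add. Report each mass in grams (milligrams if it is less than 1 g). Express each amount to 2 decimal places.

Scale factor = 1850 mL / 200 mL = 9.25.
L-cysteine hydrochloride: 0.0962 g × (1850 mL / 200 mL) = 0.88985 g = 889.85 mg
ammonium chloride: 0.697 g × (1850 mL / 200 mL) = 6.45 g
sodium citrate dihydrate: 0.838 g × (1850 mL / 200 mL) = 7.75 g
arabinose: 4.35 g × (1850 mL / 200 mL) = 40.24 g
cellobiose: 0.524 g × (1850 mL / 200 mL) = 4.85 g
potassium nitrate: 0.483 g × (1850 mL / 200 mL) = 4.47 g
sucrose: 11 g × (1850 mL / 200 mL) = 101.75 g

L-cysteine hydrochloride 889.85 mg; ammonium chloride 6.45 g; sodium citrate dihydrate 7.75 g; arabinose 40.24 g; cellobiose 4.85 g; potassium nitrate 4.47 g; sucrose 101.75 g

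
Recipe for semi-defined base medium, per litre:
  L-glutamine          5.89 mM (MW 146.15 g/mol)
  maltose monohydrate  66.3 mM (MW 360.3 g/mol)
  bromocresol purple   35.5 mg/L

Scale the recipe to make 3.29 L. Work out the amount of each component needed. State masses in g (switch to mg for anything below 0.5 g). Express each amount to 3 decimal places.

Working volume: 3.29 L.
L-glutamine: 5.89 mmol/L × 146.15 g/mol × 3.29 L ÷ 1000 = 2.832 g
maltose monohydrate: 66.3 mmol/L × 360.3 g/mol × 3.29 L ÷ 1000 = 78.591 g
bromocresol purple: 35.5 mg/L × 3.29 L = 116.795 mg

L-glutamine 2.832 g; maltose monohydrate 78.591 g; bromocresol purple 116.795 mg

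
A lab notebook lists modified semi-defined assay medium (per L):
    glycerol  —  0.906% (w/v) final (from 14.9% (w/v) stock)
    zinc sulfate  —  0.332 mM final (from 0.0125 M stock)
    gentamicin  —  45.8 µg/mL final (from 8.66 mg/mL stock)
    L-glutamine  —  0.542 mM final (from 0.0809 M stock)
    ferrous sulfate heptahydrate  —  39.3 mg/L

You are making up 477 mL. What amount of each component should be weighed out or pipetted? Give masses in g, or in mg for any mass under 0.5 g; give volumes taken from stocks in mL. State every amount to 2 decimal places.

Working volume: 477 mL = 0.477 L.
glycerol: V = C2·V2/C1 = 0.906% ÷ 14.9% × 477 mL = 29.00 mL
zinc sulfate: C1V1 = C2V2 → 0.332 mM × 477 mL ÷ 12.5 mM = 12.67 mL
gentamicin: dilute stock: 45.8 µg/mL × 477 mL ÷ 8660 µg/mL = 2.52 mL
L-glutamine: dilute stock: 0.542 mM × 477 mL ÷ 80.9 mM = 3.20 mL
ferrous sulfate heptahydrate: 39.3 mg/L × 0.477 L = 18.75 mg

glycerol 29.00 mL; zinc sulfate 12.67 mL; gentamicin 2.52 mL; L-glutamine 3.20 mL; ferrous sulfate heptahydrate 18.75 mg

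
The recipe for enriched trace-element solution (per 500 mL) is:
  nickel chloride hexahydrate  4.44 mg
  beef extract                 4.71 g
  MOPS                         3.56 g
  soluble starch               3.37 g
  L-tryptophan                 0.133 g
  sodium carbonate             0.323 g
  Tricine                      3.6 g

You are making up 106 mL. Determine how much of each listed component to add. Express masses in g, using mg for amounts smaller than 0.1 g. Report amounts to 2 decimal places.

Ratio of target to recipe volume: 106 / 500 = 0.212.
nickel chloride hexahydrate: 4.44 mg × (106 mL / 500 mL) = 0.94 mg
beef extract: 4.71 g × (106 mL / 500 mL) = 1.00 g
MOPS: 3.56 g × (106 mL / 500 mL) = 0.75 g
soluble starch: 3.37 g × (106 mL / 500 mL) = 0.71 g
L-tryptophan: 0.133 g × (106 mL / 500 mL) = 0.028196 g = 28.20 mg
sodium carbonate: 0.323 g × (106 mL / 500 mL) = 0.068476 g = 68.48 mg
Tricine: 3.6 g × (106 mL / 500 mL) = 0.76 g

nickel chloride hexahydrate 0.94 mg; beef extract 1.00 g; MOPS 0.75 g; soluble starch 0.71 g; L-tryptophan 28.20 mg; sodium carbonate 68.48 mg; Tricine 0.76 g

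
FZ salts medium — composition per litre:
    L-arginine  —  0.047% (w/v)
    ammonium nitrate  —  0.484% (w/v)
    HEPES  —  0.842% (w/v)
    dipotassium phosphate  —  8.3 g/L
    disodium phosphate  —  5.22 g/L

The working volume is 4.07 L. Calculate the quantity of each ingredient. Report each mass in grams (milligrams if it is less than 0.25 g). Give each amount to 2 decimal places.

Scale factor relative to 1 L: 4.07.
L-arginine: 0.047% w/v = 0.47 g/L → 0.47 × 4.07 L = 1.91 g
ammonium nitrate: 0.484 g per 100 mL × 4070 mL ÷ 100 = 19.70 g
HEPES: 0.842% w/v = 8.42 g/L → 8.42 × 4.07 L = 34.27 g
dipotassium phosphate: 8.3 g/L × 4.07 L = 33.78 g
disodium phosphate: 5.22 g/L × 4.07 L = 21.25 g

L-arginine 1.91 g; ammonium nitrate 19.70 g; HEPES 34.27 g; dipotassium phosphate 33.78 g; disodium phosphate 21.25 g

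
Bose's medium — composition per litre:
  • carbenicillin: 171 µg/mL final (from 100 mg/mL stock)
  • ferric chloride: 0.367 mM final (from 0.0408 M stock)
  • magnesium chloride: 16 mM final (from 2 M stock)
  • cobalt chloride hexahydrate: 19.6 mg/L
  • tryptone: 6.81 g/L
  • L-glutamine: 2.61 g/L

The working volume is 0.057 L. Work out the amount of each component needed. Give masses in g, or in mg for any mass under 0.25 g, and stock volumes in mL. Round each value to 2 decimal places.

Working volume: 0.057 L.
carbenicillin: V = C2·V2/C1 = 171 µg/mL × 57 mL ÷ 100000 µg/mL = 0.10 mL
ferric chloride: V = C2·V2/C1 = 0.367 mM × 57 mL ÷ 40.8 mM = 0.51 mL
magnesium chloride: V = C2·V2/C1 = 16 mM × 57 mL ÷ 2000 mM = 0.46 mL
cobalt chloride hexahydrate: 19.6 mg/L × 0.057 L = 1.12 mg
tryptone: 6.81 g/L × 0.057 L = 0.39 g
L-glutamine: 2.61 g/L × 0.057 L = 0.14877 g = 148.77 mg

carbenicillin 0.10 mL; ferric chloride 0.51 mL; magnesium chloride 0.46 mL; cobalt chloride hexahydrate 1.12 mg; tryptone 0.39 g; L-glutamine 148.77 mg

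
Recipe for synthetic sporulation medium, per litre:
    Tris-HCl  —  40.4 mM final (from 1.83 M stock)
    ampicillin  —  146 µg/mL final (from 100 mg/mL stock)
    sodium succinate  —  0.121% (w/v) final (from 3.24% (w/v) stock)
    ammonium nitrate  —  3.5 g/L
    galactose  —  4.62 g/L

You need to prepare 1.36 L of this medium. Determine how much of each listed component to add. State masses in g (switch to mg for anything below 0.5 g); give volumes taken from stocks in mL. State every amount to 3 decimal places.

Scale factor relative to 1 L: 1.36.
Tris-HCl: C1V1 = C2V2 → 40.4 mM × 1360 mL ÷ 1830 mM = 30.024 mL
ampicillin: C1V1 = C2V2 → 146 µg/mL × 1360 mL ÷ 100000 µg/mL = 1.986 mL
sodium succinate: C1V1 = C2V2 → 0.121% ÷ 3.24% × 1360 mL = 50.790 mL
ammonium nitrate: 3.5 g/L × 1.36 L = 4.760 g
galactose: 4.62 g/L × 1.36 L = 6.283 g

Tris-HCl 30.024 mL; ampicillin 1.986 mL; sodium succinate 50.790 mL; ammonium nitrate 4.760 g; galactose 6.283 g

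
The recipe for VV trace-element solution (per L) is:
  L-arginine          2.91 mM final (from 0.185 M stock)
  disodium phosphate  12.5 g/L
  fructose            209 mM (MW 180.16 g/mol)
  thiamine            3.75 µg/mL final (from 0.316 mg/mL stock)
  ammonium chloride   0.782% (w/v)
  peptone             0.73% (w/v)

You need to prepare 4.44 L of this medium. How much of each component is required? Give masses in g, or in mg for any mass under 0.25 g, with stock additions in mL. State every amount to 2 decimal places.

Working volume: 4.44 L.
L-arginine: V = C2·V2/C1 = 2.91 mM × 4440 mL ÷ 185 mM = 69.84 mL
disodium phosphate: 12.5 g/L × 4.44 L = 55.50 g
fructose: 209 mmol/L × 180.16 g/mol × 4.44 L ÷ 1000 = 167.18 g
thiamine: V = C2·V2/C1 = 3.75 µg/mL × 4440 mL ÷ 316 µg/mL = 52.69 mL
ammonium chloride: 0.782% w/v = 7.82 g/L → 7.82 × 4.44 L = 34.72 g
peptone: 0.73 g per 100 mL × 4440 mL ÷ 100 = 32.41 g

L-arginine 69.84 mL; disodium phosphate 55.50 g; fructose 167.18 g; thiamine 52.69 mL; ammonium chloride 34.72 g; peptone 32.41 g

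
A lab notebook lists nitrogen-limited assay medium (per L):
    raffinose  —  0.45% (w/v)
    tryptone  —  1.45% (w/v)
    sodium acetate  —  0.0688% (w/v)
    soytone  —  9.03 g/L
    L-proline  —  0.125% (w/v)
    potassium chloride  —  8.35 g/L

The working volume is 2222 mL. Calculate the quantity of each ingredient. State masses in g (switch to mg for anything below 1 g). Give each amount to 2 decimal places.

Target volume = 2222 mL = 2.222 L.
raffinose: 0.45 g per 100 mL × 2222 mL ÷ 100 = 10.00 g
tryptone: 1.45% w/v = 14.5 g/L → 14.5 × 2.222 L = 32.22 g
sodium acetate: 0.0688 g per 100 mL × 2222 mL ÷ 100 = 1.53 g
soytone: 9.03 g/L × 2.222 L = 20.06 g
L-proline: 0.125 g per 100 mL × 2222 mL ÷ 100 = 2.78 g
potassium chloride: 8.35 g/L × 2.222 L = 18.55 g

raffinose 10.00 g; tryptone 32.22 g; sodium acetate 1.53 g; soytone 20.06 g; L-proline 2.78 g; potassium chloride 18.55 g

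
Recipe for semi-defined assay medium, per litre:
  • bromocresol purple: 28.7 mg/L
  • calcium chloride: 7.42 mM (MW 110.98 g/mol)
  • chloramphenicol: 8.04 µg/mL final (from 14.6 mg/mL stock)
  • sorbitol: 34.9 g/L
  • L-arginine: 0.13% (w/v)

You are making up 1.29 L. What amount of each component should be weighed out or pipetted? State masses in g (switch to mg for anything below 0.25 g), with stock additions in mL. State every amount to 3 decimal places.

bromocresol purple 37.023 mg; calcium chloride 1.062 g; chloramphenicol 0.710 mL; sorbitol 45.021 g; L-arginine 1.677 g

Working volume: 1.29 L.
bromocresol purple: 28.7 mg/L × 1.29 L = 37.023 mg
calcium chloride: 7.42 mmol/L × 110.98 g/mol × 1.29 L ÷ 1000 = 1.062 g
chloramphenicol: C1V1 = C2V2 → 8.04 µg/mL × 1290 mL ÷ 14600 µg/mL = 0.710 mL
sorbitol: 34.9 g/L × 1.29 L = 45.021 g
L-arginine: 0.13 g per 100 mL × 1290 mL ÷ 100 = 1.677 g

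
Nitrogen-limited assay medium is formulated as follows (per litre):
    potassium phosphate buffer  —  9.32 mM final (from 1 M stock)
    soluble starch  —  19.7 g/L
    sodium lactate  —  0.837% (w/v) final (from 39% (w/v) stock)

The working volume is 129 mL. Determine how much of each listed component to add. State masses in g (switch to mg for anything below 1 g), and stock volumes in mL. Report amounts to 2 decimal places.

Target volume = 129 mL = 0.129 L.
potassium phosphate buffer: dilute stock: 9.32 mM × 129 mL ÷ 1000 mM = 1.20 mL
soluble starch: 19.7 g/L × 0.129 L = 2.54 g
sodium lactate: dilute stock: 0.837% ÷ 39% × 129 mL = 2.77 mL

potassium phosphate buffer 1.20 mL; soluble starch 2.54 g; sodium lactate 2.77 mL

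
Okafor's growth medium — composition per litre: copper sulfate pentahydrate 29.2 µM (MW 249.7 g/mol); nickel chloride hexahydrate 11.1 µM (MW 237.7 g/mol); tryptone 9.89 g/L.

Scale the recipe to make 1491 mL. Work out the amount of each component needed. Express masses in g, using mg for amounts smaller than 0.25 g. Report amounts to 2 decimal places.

copper sulfate pentahydrate 10.87 mg; nickel chloride hexahydrate 3.93 mg; tryptone 14.75 g

Working volume: 1491 mL = 1.491 L.
copper sulfate pentahydrate: 29.2 µmol/L × 249.7 g/mol × 1.491 L ÷ 1000 = 10.87 mg
nickel chloride hexahydrate: 11.1 µmol/L × 237.7 g/mol × 1.491 L ÷ 1000 = 3.93 mg
tryptone: 9.89 g/L × 1.491 L = 14.75 g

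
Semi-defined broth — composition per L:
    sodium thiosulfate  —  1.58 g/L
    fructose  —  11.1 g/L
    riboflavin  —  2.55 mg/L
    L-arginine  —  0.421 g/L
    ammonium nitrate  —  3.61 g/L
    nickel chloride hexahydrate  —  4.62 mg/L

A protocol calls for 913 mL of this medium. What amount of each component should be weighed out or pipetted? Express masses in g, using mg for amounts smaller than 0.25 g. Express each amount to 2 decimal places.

sodium thiosulfate 1.44 g; fructose 10.13 g; riboflavin 2.33 mg; L-arginine 0.38 g; ammonium nitrate 3.30 g; nickel chloride hexahydrate 4.22 mg

Scale factor relative to 1 L: 0.913.
sodium thiosulfate: 1.58 g/L × 0.913 L = 1.44 g
fructose: 11.1 g/L × 0.913 L = 10.13 g
riboflavin: 2.55 mg/L × 0.913 L = 2.33 mg
L-arginine: 0.421 g/L × 0.913 L = 0.38 g
ammonium nitrate: 3.61 g/L × 0.913 L = 3.30 g
nickel chloride hexahydrate: 4.62 mg/L × 0.913 L = 4.22 mg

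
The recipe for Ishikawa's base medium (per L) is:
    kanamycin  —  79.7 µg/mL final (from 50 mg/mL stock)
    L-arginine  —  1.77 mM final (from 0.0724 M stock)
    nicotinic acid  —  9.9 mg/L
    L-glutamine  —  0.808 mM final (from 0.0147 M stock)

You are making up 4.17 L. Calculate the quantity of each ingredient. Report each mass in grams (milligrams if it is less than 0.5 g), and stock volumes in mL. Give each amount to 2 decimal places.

kanamycin 6.65 mL; L-arginine 101.95 mL; nicotinic acid 41.28 mg; L-glutamine 229.21 mL

Working volume: 4.17 L.
kanamycin: C1V1 = C2V2 → 79.7 µg/mL × 4170 mL ÷ 50000 µg/mL = 6.65 mL
L-arginine: V = C2·V2/C1 = 1.77 mM × 4170 mL ÷ 72.4 mM = 101.95 mL
nicotinic acid: 9.9 mg/L × 4.17 L = 41.28 mg
L-glutamine: C1V1 = C2V2 → 0.808 mM × 4170 mL ÷ 14.7 mM = 229.21 mL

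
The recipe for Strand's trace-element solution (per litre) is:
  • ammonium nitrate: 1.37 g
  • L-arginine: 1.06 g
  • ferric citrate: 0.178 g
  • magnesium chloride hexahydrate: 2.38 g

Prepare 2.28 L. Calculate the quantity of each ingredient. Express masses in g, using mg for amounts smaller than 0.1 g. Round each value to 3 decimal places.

Ratio of target to recipe volume: 2280 / 1000 = 2.28.
ammonium nitrate: 1.37 g × (2280 mL / 1000 mL) = 3.124 g
L-arginine: 1.06 g × (2280 mL / 1000 mL) = 2.417 g
ferric citrate: 0.178 g × (2280 mL / 1000 mL) = 0.406 g
magnesium chloride hexahydrate: 2.38 g × (2280 mL / 1000 mL) = 5.426 g

ammonium nitrate 3.124 g; L-arginine 2.417 g; ferric citrate 0.406 g; magnesium chloride hexahydrate 5.426 g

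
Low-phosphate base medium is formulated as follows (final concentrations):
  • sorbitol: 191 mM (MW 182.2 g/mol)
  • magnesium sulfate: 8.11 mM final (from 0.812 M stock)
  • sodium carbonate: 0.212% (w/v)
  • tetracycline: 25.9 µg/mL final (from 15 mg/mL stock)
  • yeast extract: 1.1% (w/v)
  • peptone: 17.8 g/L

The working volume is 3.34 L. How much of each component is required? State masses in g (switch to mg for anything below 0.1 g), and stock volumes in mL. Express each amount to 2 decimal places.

sorbitol 116.23 g; magnesium sulfate 33.36 mL; sodium carbonate 7.08 g; tetracycline 5.77 mL; yeast extract 36.74 g; peptone 59.45 g

Scale factor relative to 1 L: 3.34.
sorbitol: 191 mmol/L × 182.2 g/mol × 3.34 L ÷ 1000 = 116.23 g
magnesium sulfate: C1V1 = C2V2 → 8.11 mM × 3340 mL ÷ 812 mM = 33.36 mL
sodium carbonate: 0.212% w/v = 2.12 g/L → 2.12 × 3.34 L = 7.08 g
tetracycline: C1V1 = C2V2 → 25.9 µg/mL × 3340 mL ÷ 15000 µg/mL = 5.77 mL
yeast extract: 1.1% w/v = 11 g/L → 11 × 3.34 L = 36.74 g
peptone: 17.8 g/L × 3.34 L = 59.45 g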